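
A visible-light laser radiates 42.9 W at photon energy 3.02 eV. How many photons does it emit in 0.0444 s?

Total energy: E_total = P·t = 42.9 × 0.0444 = 1.905 J.
Per-photon energy: E = 4.839e-19 J.
N = E_total / E_photon = 3.94e18.

3.94e18 photons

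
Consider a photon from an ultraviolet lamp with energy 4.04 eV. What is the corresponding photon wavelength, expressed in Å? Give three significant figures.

Use h = 6.62607015·10^-34 J·s, c = 2.99792458·10^8 m/s, 1 eV = 1.602176634·10^-19 J.
First convert: E = 4.04 eV = 6.4728·10^-19 J.
Since λ = hc/E for a photon, λ = 3.069·10^-7 m.
Converting to Å: λ = 3069 Å ≈ 3070 Å.

3070 Å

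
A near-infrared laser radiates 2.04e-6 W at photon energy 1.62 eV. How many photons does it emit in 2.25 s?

Total energy: E_total = P·t = 2.04e-6 × 2.25 = 4.590e-6 J.
Per-photon energy: E = 2.596e-19 J.
N = E_total / E_photon = 1.77e13.

1.77e13 photons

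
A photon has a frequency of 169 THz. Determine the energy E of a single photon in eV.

Use h = 6.62607015e-34 J·s, 1 eV = 1.602176634e-19 J.
Convert to SI: f = 169 THz = 1.69e14 Hz.
Apply E = hf: E = 1.120e-19 J.
Converting to eV: E = 0.6989 eV ≈ 0.699 eV.

0.699 eV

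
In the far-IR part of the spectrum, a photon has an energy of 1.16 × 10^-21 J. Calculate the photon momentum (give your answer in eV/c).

7.24 × 10^-3 eV/c

For a photon p = E/c, so p = 3.869 × 10^-30 kg·m/s.
Converting to eV/c: p = 0.007240 eV/c ≈ 7.24 × 10^-3 eV/c.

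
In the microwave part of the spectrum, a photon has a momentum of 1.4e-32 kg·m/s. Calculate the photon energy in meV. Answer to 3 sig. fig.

Use c = 2.99792458e8 m/s, 1 eV = 1.602176634e-19 J.
Since E = pc for a photon, E = 4.197e-24 J.
Converting to meV: E = 0.02620 meV ≈ 0.0262 meV.

0.0262 meV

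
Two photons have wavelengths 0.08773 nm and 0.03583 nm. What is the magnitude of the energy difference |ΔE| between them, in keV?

20.5 keV

Using E = hc/λ: E₁ = 2.2643·10^-15 J, E₂ = 5.5441·10^-15 J.
|ΔE| = |2.2643·10^-15 − 5.5441·10^-15| = 3.28·10^-15 J = 20.5 keV.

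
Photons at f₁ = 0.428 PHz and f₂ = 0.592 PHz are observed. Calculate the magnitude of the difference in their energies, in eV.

0.678 eV

Using E = hf: E₁ = 2.836 × 10^-19 J, E₂ = 3.923 × 10^-19 J.
|ΔE| = |2.836 × 10^-19 − 3.923 × 10^-19| = 1.09 × 10^-19 J = 0.678 eV.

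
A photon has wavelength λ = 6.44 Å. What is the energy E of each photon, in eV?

In SI units: λ = 6.44 Å = 6.44e-10 m.
Since E = hc/λ for a photon, E = 3.085e-16 J.
Converting to eV: E = 1925 eV ≈ 1930 eV.

1930 eV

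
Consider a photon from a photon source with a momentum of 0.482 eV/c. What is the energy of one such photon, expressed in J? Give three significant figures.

In SI units: p = 0.482 eV/c = 2.5759 × 10^-28 kg·m/s.
Apply E = pc: E = 7.722 × 10^-20 J.
So E ≈ 7.72 × 10^-20 J.

7.72 × 10^-20 J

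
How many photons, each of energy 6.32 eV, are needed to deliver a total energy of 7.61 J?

Per-photon energy: E = 1.013e-18 J (from energy = 6.32 eV).
N = E_total / E_photon = 7.61 J / 1.013e-18 J = 7.52e18.

7.52e18 photons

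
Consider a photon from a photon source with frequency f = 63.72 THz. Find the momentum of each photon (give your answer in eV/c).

0.264 eV/c

In SI units: f = 63.72 THz = 6.372e13 Hz.
Apply p = hf/c: p = 1.408e-28 kg·m/s.
Converting to eV/c: p = 0.2635 eV/c ≈ 0.264 eV/c.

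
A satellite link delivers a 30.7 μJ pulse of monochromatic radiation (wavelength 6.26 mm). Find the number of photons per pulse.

9.67e17 photons

Per-photon energy: E = 3.173e-23 J (from wavelength = 6.26 mm).
N = E_total / E_photon = 3.07e-5 J / 3.173e-23 J = 9.67e17.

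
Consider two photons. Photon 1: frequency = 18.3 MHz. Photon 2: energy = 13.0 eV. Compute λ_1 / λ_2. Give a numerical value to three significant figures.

λ_1 = 16.38 m (from frequency = 18.3 MHz, via λ = c/f).
λ_2 = 9.537e-8 m (from energy = 13.0 eV, via λ = hc/E).
Ratio = 16.38 / 9.537e-8 = 1.72e8.

1.72e8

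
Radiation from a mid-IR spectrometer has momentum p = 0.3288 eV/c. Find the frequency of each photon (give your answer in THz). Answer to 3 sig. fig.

79.5 THz

Take h = 6.62607015e-34 J·s, c = 2.99792458e8 m/s, 1 eV = 1.602176634e-19 J.
In SI units: p = 0.3288 eV/c = 1.7572e-28 kg·m/s.
For a photon f = pc/h, so f = 7.950e13 Hz.
Converting to THz: f = 79.50 THz ≈ 79.5 THz.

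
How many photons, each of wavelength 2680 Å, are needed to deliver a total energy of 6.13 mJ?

8.27 × 10^15 photons

Per-photon energy: E = 7.412 × 10^-19 J (from wavelength = 2680 Å).
N = E_total / E_photon = 0.00613 J / 7.412 × 10^-19 J = 8.27 × 10^15.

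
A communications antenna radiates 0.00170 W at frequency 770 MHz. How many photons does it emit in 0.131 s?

Total energy: E_total = P·t = 0.00170 × 0.131 = 2.227·10^-4 J.
Per-photon energy: E = 5.102·10^-25 J.
N = E_total / E_photon = 4.36·10^20.

4.36·10^20 photons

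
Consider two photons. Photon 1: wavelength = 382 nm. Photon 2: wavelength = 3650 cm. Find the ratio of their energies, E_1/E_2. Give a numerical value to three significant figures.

9.55·10^7

E_1 = 5.200·10^-19 J (from wavelength = 382 nm, via E = hc/λ).
E_2 = 5.442·10^-27 J (from wavelength = 3650 cm, via E = hc/λ).
Ratio = 5.200·10^-19 / 5.442·10^-27 = 9.55·10^7.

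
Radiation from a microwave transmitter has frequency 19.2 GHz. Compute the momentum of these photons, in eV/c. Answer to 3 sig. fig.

7.94 × 10^-5 eV/c

First convert: f = 19.2 GHz = 1.92 × 10^10 Hz.
Apply p = hf/c: p = 4.244 × 10^-32 kg·m/s.
Converting to eV/c: p = 7.940 × 10^-5 eV/c ≈ 7.94 × 10^-5 eV/c.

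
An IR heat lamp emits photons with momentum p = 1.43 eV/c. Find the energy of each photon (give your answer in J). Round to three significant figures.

Convert to SI: p = 1.43 eV/c = 7.6423e-28 kg·m/s.
Apply E = pc: E = 2.291e-19 J.
So E ≈ 2.29e-19 J.

2.29e-19 J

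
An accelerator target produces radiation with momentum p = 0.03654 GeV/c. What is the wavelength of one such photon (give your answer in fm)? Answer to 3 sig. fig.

In SI units: p = 0.03654 GeV/c = 1.9528 × 10^-20 kg·m/s.
The photon relation is λ = h/p, giving λ = 3.393 × 10^-14 m.
Converting to fm: λ = 33.93 fm ≈ 33.9 fm.

33.9 fm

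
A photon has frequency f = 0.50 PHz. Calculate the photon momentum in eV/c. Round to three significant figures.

First convert: f = 0.50 PHz = 5.0e14 Hz.
Since p = hf/c for a photon, p = 1.105e-27 kg·m/s.
Converting to eV/c: p = 2.068 eV/c ≈ 2.07 eV/c.

2.07 eV/c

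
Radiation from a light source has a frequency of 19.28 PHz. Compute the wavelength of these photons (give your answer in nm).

15.5 nm

Use c = 2.99792458·10^8 m/s.
First convert: f = 19.28 PHz = 1.928·10^16 Hz.
For a photon λ = c/f, so λ = 1.555·10^-8 m.
Converting to nm: λ = 15.55 nm ≈ 15.5 nm.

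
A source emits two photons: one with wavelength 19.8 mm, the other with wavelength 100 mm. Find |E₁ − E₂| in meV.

0.0502 meV

Using E = hc/λ: E₁ = 1.003·10^-23 J, E₂ = 1.986·10^-24 J.
|ΔE| = |1.003·10^-23 − 1.986·10^-24| = 8.05·10^-24 J = 0.0502 meV.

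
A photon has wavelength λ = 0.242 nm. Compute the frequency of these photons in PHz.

1240 PHz

Convert to SI: λ = 0.242 nm = 2.42e-10 m.
Since f = c/λ for a photon, f = 1.239e18 Hz.
Converting to PHz: f = 1239 PHz ≈ 1240 PHz.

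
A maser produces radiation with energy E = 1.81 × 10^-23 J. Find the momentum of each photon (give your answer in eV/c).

1.13 × 10^-4 eV/c

Apply p = E/c: p = 6.038 × 10^-32 kg·m/s.
Converting to eV/c: p = 1.130 × 10^-4 eV/c ≈ 1.13 × 10^-4 eV/c.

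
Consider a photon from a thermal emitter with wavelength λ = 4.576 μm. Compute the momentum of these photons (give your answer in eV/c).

0.271 eV/c

In SI units: λ = 4.576 μm = 4.576e-6 m.
The photon relation is p = h/λ, giving p = 1.448e-28 kg·m/s.
Converting to eV/c: p = 0.2709 eV/c ≈ 0.271 eV/c.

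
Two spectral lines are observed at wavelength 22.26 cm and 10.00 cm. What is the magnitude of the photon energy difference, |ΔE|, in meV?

Using E = hc/λ: E₁ = 8.9238 × 10^-25 J, E₂ = 1.9864 × 10^-24 J.
|ΔE| = |8.9238 × 10^-25 − 1.9864 × 10^-24| = 1.09 × 10^-24 J = 6.83 × 10^-3 meV.

6.83 × 10^-3 meV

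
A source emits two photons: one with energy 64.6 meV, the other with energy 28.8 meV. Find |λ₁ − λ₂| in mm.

0.0239 mm

Using λ = hc/E: λ₁ = 1.919 × 10^-5 m, λ₂ = 4.305 × 10^-5 m.
|Δλ| = |1.919 × 10^-5 − 4.305 × 10^-5| = 2.39 × 10^-5 m = 0.0239 mm.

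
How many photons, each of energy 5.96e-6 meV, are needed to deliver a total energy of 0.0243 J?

2.54e25 photons

Per-photon energy: E = 9.549e-28 J (from energy = 5.96e-6 meV).
N = E_total / E_photon = 0.0243 J / 9.549e-28 J = 2.54e25.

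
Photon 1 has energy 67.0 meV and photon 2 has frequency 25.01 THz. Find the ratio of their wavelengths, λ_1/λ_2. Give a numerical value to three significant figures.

λ_1 = 1.851 × 10^-5 m (from energy = 67.0 meV, via λ = hc/E).
λ_2 = 1.199 × 10^-5 m (from frequency = 25.01 THz, via λ = c/f).
Ratio = 1.851 × 10^-5 / 1.199 × 10^-5 = 1.54.

1.54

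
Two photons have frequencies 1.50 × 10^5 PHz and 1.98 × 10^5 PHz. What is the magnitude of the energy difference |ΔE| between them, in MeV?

0.199 MeV

Using E = hf: E₁ = 9.939 × 10^-14 J, E₂ = 1.312 × 10^-13 J.
|ΔE| = |9.939 × 10^-14 − 1.312 × 10^-13| = 3.18 × 10^-14 J = 0.199 MeV.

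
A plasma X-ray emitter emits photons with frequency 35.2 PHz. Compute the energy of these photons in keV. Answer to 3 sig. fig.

0.146 keV

Use h = 6.62607015 × 10^-34 J·s, 1 eV = 1.602176634 × 10^-19 J.
First convert: f = 35.2 PHz = 3.52 × 10^16 Hz.
The photon relation is E = hf, giving E = 2.332 × 10^-17 J.
Converting to keV: E = 0.1456 keV ≈ 0.146 keV.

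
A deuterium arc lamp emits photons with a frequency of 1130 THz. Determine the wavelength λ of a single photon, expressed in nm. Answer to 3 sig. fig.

265 nm

(c = 2.99792458·10^8 m/s.)
In SI units: f = 1130 THz = 1.13·10^15 Hz.
For a photon λ = c/f, so λ = 2.653·10^-7 m.
Converting to nm: λ = 265.3 nm ≈ 265 nm.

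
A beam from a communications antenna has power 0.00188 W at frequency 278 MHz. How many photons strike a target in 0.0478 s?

4.88 × 10^20 photons

Total energy: E_total = P·t = 0.00188 × 0.0478 = 8.986 × 10^-5 J.
Per-photon energy: E = 1.842 × 10^-25 J.
N = E_total / E_photon = 4.88 × 10^20.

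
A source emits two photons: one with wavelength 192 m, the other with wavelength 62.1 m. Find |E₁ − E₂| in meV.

Using E = hc/λ: E₁ = 1.035e-27 J, E₂ = 3.199e-27 J.
|ΔE| = |1.035e-27 − 3.199e-27| = 2.16e-27 J = 1.35e-5 meV.

1.35e-5 meV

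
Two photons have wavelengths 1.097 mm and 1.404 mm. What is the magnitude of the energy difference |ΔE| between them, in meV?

0.247 meV

Using E = hc/λ: E₁ = 1.8108e-22 J, E₂ = 1.4148e-22 J.
|ΔE| = |1.8108e-22 − 1.4148e-22| = 3.96e-23 J = 0.247 meV.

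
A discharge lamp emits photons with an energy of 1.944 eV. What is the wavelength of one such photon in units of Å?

6380 Å

(h = 6.62607015 × 10^-34 J·s, c = 2.99792458 × 10^8 m/s, 1 eV = 1.602176634 × 10^-19 J.)
Convert to SI: E = 1.944 eV = 3.1146 × 10^-19 J.
The photon relation is λ = hc/E, giving λ = 6.378 × 10^-7 m.
Converting to Å: λ = 6378 Å ≈ 6380 Å.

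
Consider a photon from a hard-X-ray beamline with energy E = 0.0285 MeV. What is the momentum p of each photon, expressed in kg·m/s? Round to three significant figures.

Convert to SI: E = 0.0285 MeV = 4.5662 × 10^-15 J.
The photon relation is p = E/c, giving p = 1.523 × 10^-23 kg·m/s.
So p ≈ 1.52 × 10^-23 kg·m/s.

1.52 × 10^-23 kg·m/s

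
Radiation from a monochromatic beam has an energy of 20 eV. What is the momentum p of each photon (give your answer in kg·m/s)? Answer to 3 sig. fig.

(c = 2.99792458e8 m/s, 1 eV = 1.602176634e-19 J.)
In SI units: E = 20 eV = 3.2044e-18 J.
For a photon p = E/c, so p = 1.069e-26 kg·m/s.
So p ≈ 1.07e-26 kg·m/s.

1.07e-26 kg·m/s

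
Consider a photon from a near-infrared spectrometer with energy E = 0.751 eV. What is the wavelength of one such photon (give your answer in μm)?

1.65 μm

Convert to SI: E = 0.751 eV = 1.2032e-19 J.
Since λ = hc/E for a photon, λ = 1.651e-6 m.
Converting to μm: λ = 1.651 μm ≈ 1.65 μm.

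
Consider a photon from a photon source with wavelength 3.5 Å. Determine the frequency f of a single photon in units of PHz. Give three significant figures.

Use c = 2.99792458e8 m/s.
First convert: λ = 3.5 Å = 3.5e-10 m.
Apply f = c/λ: f = 8.565e17 Hz.
Converting to PHz: f = 856.5 PHz ≈ 857 PHz.

857 PHz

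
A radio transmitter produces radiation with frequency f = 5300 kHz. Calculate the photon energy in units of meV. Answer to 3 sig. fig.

(h = 6.62607015 × 10^-34 J·s, 1 eV = 1.602176634 × 10^-19 J.)
Convert to SI: f = 5300 kHz = 5.3 × 10^6 Hz.
Apply E = hf: E = 3.512 × 10^-27 J.
Converting to meV: E = 2.192 × 10^-5 meV ≈ 2.19 × 10^-5 meV.

2.19 × 10^-5 meV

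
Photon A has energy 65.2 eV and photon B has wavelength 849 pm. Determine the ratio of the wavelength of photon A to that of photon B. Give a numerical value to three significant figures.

22.4

λ_A = 1.902 × 10^-8 m (from energy = 65.2 eV, via λ = hc/E).
λ_B = 8.490 × 10^-10 m (from wavelength = 849 pm, via λ given directly).
Ratio = 1.902 × 10^-8 / 8.490 × 10^-10 = 22.4.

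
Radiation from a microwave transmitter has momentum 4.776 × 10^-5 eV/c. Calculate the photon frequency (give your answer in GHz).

Convert to SI: p = 4.776 × 10^-5 eV/c = 2.5524 × 10^-32 kg·m/s.
The photon relation is f = pc/h, giving f = 1.155 × 10^10 Hz.
Converting to GHz: f = 11.55 GHz ≈ 11.5 GHz.

11.5 GHz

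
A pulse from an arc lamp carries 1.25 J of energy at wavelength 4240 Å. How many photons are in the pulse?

Per-photon energy: E = 4.685e-19 J (from wavelength = 4240 Å).
N = E_total / E_photon = 1.25 J / 4.685e-19 J = 2.67e18.

2.67e18 photons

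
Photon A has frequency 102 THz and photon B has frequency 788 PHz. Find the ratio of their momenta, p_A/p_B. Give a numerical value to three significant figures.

p_A = 2.254 × 10^-28 kg·m/s (from frequency = 102 THz, via p = hf/c).
p_B = 1.742 × 10^-24 kg·m/s (from frequency = 788 PHz, via p = hf/c).
Ratio = 2.254 × 10^-28 / 1.742 × 10^-24 = 1.29 × 10^-4.

1.29 × 10^-4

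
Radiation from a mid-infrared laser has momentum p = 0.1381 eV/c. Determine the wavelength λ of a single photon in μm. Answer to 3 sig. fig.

Take h = 6.62607015 × 10^-34 J·s, c = 2.99792458 × 10^8 m/s, 1 eV = 1.602176634 × 10^-19 J.
First convert: p = 0.1381 eV/c = 7.3805 × 10^-29 kg·m/s.
Since λ = h/p for a photon, λ = 8.978 × 10^-6 m.
Converting to μm: λ = 8.978 μm ≈ 8.98 μm.

8.98 μm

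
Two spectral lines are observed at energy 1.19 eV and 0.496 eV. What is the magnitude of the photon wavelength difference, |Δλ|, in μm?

Using λ = hc/E: λ₁ = 1.042 × 10^-6 m, λ₂ = 2.500 × 10^-6 m.
|Δλ| = |1.042 × 10^-6 − 2.500 × 10^-6| = 1.46 × 10^-6 m = 1.46 μm.

1.46 μm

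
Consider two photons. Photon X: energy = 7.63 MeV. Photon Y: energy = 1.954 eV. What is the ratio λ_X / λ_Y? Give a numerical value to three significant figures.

2.56e-7

λ_X = 1.625e-13 m (from energy = 7.63 MeV, via λ = hc/E).
λ_Y = 6.345e-7 m (from energy = 1.954 eV, via λ = hc/E).
Ratio = 1.625e-13 / 6.345e-7 = 2.56e-7.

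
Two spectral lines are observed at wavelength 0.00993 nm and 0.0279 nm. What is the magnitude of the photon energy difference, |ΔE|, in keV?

Using E = hc/λ: E₁ = 2.000 × 10^-14 J, E₂ = 7.120 × 10^-15 J.
|ΔE| = |2.000 × 10^-14 − 7.120 × 10^-15| = 1.29 × 10^-14 J = 80.4 keV.

80.4 keV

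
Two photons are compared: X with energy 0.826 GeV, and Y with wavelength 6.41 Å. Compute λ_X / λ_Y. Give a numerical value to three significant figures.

λ_X = 1.501 × 10^-15 m (from energy = 0.826 GeV, via λ = hc/E).
λ_Y = 6.410 × 10^-10 m (from wavelength = 6.41 Å, via λ given directly).
Ratio = 1.501 × 10^-15 / 6.410 × 10^-10 = 2.34 × 10^-6.

2.34 × 10^-6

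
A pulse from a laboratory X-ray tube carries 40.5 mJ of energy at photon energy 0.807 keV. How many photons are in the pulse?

3.13·10^14 photons

Per-photon energy: E = 1.293·10^-16 J (from energy = 0.807 keV).
N = E_total / E_photon = 0.0405 J / 1.293·10^-16 J = 3.13·10^14.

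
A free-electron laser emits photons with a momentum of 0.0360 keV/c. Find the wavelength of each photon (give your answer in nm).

(h = 6.62607015·10^-34 J·s, c = 2.99792458·10^8 m/s, 1 eV = 1.602176634·10^-19 J.)
First convert: p = 0.0360 keV/c = 1.9239·10^-26 kg·m/s.
Since λ = h/p for a photon, λ = 3.444·10^-8 m.
Converting to nm: λ = 34.44 nm ≈ 34.4 nm.

34.4 nm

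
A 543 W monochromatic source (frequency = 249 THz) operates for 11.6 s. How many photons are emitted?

3.82 × 10^22 photons

Total energy: E_total = P·t = 543 × 11.6 = 6299 J.
Per-photon energy: E = 1.650 × 10^-19 J.
N = E_total / E_photon = 3.82 × 10^22.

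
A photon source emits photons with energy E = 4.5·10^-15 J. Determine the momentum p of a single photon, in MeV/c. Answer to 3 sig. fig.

Apply p = E/c: p = 1.501·10^-23 kg·m/s.
Converting to MeV/c: p = 0.02809 MeV/c ≈ 0.0281 MeV/c.

0.0281 MeV/c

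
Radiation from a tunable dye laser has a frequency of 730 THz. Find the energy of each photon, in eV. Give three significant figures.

In SI units: f = 730 THz = 7.3e14 Hz.
Apply E = hf: E = 4.837e-19 J.
Converting to eV: E = 3.019 eV ≈ 3.02 eV.

3.02 eV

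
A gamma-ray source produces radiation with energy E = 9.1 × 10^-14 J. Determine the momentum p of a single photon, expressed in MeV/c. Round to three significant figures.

Apply p = E/c: p = 3.035 × 10^-22 kg·m/s.
Converting to MeV/c: p = 0.5680 MeV/c ≈ 0.568 MeV/c.

0.568 MeV/c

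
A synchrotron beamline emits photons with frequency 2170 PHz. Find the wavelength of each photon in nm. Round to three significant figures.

0.138 nm

Take c = 2.99792458e8 m/s.
First convert: f = 2170 PHz = 2.17e18 Hz.
Since λ = c/f for a photon, λ = 1.382e-10 m.
Converting to nm: λ = 0.1382 nm ≈ 0.138 nm.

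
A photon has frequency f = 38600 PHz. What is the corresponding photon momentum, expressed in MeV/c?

0.160 MeV/c

(h = 6.62607015·10^-34 J·s, c = 2.99792458·10^8 m/s, 1 eV = 1.602176634·10^-19 J.)
In SI units: f = 38600 PHz = 3.86·10^19 Hz.
For a photon p = hf/c, so p = 8.531·10^-23 kg·m/s.
Converting to MeV/c: p = 0.1596 MeV/c ≈ 0.160 MeV/c.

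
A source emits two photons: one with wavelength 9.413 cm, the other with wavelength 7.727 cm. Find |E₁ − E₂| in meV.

2.87e-3 meV

Using E = hc/λ: E₁ = 2.1103e-24 J, E₂ = 2.5708e-24 J.
|ΔE| = |2.1103e-24 − 2.5708e-24| = 4.60e-25 J = 2.87e-3 meV.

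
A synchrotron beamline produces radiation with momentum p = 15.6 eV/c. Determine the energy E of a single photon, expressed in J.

2.50e-18 J

Use c = 2.99792458e8 m/s, 1 eV = 1.602176634e-19 J.
First convert: p = 15.6 eV/c = 8.3371e-27 kg·m/s.
Apply E = pc: E = 2.499e-18 J.
So E ≈ 2.50e-18 J.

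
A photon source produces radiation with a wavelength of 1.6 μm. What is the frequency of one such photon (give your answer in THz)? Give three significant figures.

Convert to SI: λ = 1.6 μm = 1.6e-6 m.
Apply f = c/λ: f = 1.874e14 Hz.
Converting to THz: f = 187.4 THz ≈ 187 THz.

187 THz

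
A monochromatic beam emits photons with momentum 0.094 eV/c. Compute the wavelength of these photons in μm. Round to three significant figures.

First convert: p = 0.094 eV/c = 5.0236 × 10^-29 kg·m/s.
Since λ = h/p for a photon, λ = 1.319 × 10^-5 m.
Converting to μm: λ = 13.19 μm ≈ 13.2 μm.

13.2 μm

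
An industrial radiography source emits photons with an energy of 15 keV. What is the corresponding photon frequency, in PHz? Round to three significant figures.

3630 PHz

(h = 6.62607015e-34 J·s, 1 eV = 1.602176634e-19 J.)
First convert: E = 15 keV = 2.4033e-15 J.
Apply f = E/h: f = 3.627e18 Hz.
Converting to PHz: f = 3627 PHz ≈ 3630 PHz.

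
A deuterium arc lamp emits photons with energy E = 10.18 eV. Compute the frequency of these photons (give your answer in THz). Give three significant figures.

Use h = 6.62607015 × 10^-34 J·s, 1 eV = 1.602176634 × 10^-19 J.
First convert: E = 10.18 eV = 1.6310 × 10^-18 J.
Apply f = E/h: f = 2.462 × 10^15 Hz.
Converting to THz: f = 2462 THz ≈ 2460 THz.

2460 THz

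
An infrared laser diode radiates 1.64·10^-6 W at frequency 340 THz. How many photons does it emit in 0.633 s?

4.61·10^12 photons

Total energy: E_total = P·t = 1.64·10^-6 × 0.633 = 1.038·10^-6 J.
Per-photon energy: E = 2.253·10^-19 J.
N = E_total / E_photon = 4.61·10^12.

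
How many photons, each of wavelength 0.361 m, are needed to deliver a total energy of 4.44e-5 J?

8.07e19 photons

Per-photon energy: E = 5.503e-25 J (from wavelength = 0.361 m).
N = E_total / E_photon = 4.44e-5 J / 5.503e-25 J = 8.07e19.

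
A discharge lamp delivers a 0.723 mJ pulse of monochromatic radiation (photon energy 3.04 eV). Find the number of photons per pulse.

1.48e15 photons

Per-photon energy: E = 4.871e-19 J (from energy = 3.04 eV).
N = E_total / E_photon = 7.23e-4 J / 4.871e-19 J = 1.48e15.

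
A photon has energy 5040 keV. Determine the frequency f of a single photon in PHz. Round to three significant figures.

First convert: E = 5040 keV = 8.0750e-13 J.
Apply f = E/h: f = 1.219e21 Hz.
Converting to PHz: f = 1.219e6 PHz ≈ 1.22e6 PHz.

1.22e6 PHz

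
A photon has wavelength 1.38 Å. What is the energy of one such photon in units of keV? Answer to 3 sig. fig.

First convert: λ = 1.38 Å = 1.38 × 10^-10 m.
Apply E = hc/λ: E = 1.439 × 10^-15 J.
Converting to keV: E = 8.984 keV ≈ 8.98 keV.

8.98 keV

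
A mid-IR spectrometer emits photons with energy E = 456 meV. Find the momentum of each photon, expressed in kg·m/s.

2.44 × 10^-28 kg·m/s

Take c = 2.99792458 × 10^8 m/s, 1 eV = 1.602176634 × 10^-19 J.
Convert to SI: E = 456 meV = 7.3059 × 10^-20 J.
For a photon p = E/c, so p = 2.437 × 10^-28 kg·m/s.
So p ≈ 2.44 × 10^-28 kg·m/s.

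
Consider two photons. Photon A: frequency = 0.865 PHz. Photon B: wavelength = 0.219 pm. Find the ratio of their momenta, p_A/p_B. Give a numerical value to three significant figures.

6.32e-7

p_A = 1.912e-27 kg·m/s (from frequency = 0.865 PHz, via p = hf/c).
p_B = 3.026e-21 kg·m/s (from wavelength = 0.219 pm, via p = h/λ).
Ratio = 1.912e-27 / 3.026e-21 = 6.32e-7.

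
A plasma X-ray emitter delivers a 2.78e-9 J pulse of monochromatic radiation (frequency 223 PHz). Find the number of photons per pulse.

Per-photon energy: E = 1.478e-16 J (from frequency = 223 PHz).
N = E_total / E_photon = 2.78e-9 J / 1.478e-16 J = 1.88e7.

1.88e7 photons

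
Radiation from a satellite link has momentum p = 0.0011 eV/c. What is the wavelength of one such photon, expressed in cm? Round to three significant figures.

(h = 6.62607015 × 10^-34 J·s, c = 2.99792458 × 10^8 m/s, 1 eV = 1.602176634 × 10^-19 J.)
In SI units: p = 0.0011 eV/c = 5.8787 × 10^-31 kg·m/s.
Apply λ = h/p: λ = 0.001127 m.
Converting to cm: λ = 0.1127 cm ≈ 0.113 cm.

0.113 cm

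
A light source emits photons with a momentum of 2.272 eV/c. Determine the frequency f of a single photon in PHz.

0.549 PHz

Use h = 6.62607015 × 10^-34 J·s, c = 2.99792458 × 10^8 m/s, 1 eV = 1.602176634 × 10^-19 J.
Convert to SI: p = 2.272 eV/c = 1.2142 × 10^-27 kg·m/s.
The photon relation is f = pc/h, giving f = 5.494 × 10^14 Hz.
Converting to PHz: f = 0.5494 PHz ≈ 0.549 PHz.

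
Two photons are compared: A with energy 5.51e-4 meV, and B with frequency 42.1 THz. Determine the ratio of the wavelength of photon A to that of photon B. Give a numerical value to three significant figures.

3.16e5

λ_A = 2.250 m (from energy = 5.51e-4 meV, via λ = hc/E).
λ_B = 7.121e-6 m (from frequency = 42.1 THz, via λ = c/f).
Ratio = 2.250 / 7.121e-6 = 3.16e5.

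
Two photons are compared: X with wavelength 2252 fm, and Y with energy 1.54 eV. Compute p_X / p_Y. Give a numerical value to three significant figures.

p_X = 2.942 × 10^-22 kg·m/s (from wavelength = 2252 fm, via p = h/λ).
p_Y = 8.230 × 10^-28 kg·m/s (from energy = 1.54 eV, via p = E/c).
Ratio = 2.942 × 10^-22 / 8.230 × 10^-28 = 3.58 × 10^5.

3.58 × 10^5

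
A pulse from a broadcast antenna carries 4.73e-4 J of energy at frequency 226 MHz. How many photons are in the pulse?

3.16e21 photons

Per-photon energy: E = 1.497e-25 J (from frequency = 226 MHz).
N = E_total / E_photon = 4.73e-4 J / 1.497e-25 J = 3.16e21.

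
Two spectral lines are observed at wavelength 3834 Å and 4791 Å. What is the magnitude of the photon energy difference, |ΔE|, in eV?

0.646 eV

Using E = hc/λ: E₁ = 5.1811·10^-19 J, E₂ = 4.1462·10^-19 J.
|ΔE| = |5.1811·10^-19 − 4.1462·10^-19| = 1.03·10^-19 J = 0.646 eV.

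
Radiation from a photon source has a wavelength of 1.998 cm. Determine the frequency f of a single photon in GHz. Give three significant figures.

Convert to SI: λ = 1.998 cm = 0.01998 m.
Apply f = c/λ: f = 1.500·10^10 Hz.
Converting to GHz: f = 15.00 GHz ≈ 15.0 GHz.

15.0 GHz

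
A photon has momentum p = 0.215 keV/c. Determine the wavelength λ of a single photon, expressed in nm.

5.77 nm

(h = 6.62607015e-34 J·s, c = 2.99792458e8 m/s, 1 eV = 1.602176634e-19 J.)
First convert: p = 0.215 keV/c = 1.1490e-25 kg·m/s.
The photon relation is λ = h/p, giving λ = 5.767e-9 m.
Converting to nm: λ = 5.767 nm ≈ 5.77 nm.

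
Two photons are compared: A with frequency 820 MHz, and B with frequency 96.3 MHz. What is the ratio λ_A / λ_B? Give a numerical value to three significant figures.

0.117

λ_A = 0.3656 m (from frequency = 820 MHz, via λ = c/f).
λ_B = 3.113 m (from frequency = 96.3 MHz, via λ = c/f).
Ratio = 0.3656 / 3.113 = 0.117.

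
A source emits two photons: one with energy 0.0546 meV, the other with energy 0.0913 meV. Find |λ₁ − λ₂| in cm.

0.913 cm

Using λ = hc/E: λ₁ = 0.02271 m, λ₂ = 0.01358 m.
|Δλ| = |0.02271 − 0.01358| = 0.00913 m = 0.913 cm.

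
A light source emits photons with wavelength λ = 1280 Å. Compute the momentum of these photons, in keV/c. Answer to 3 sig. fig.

Use h = 6.62607015·10^-34 J·s, c = 2.99792458·10^8 m/s, 1 eV = 1.602176634·10^-19 J.
First convert: λ = 1280 Å = 1.28·10^-7 m.
Since p = h/λ for a photon, p = 5.177·10^-27 kg·m/s.
Converting to keV/c: p = 0.009686 keV/c ≈ 9.69·10^-3 keV/c.

9.69·10^-3 keV/c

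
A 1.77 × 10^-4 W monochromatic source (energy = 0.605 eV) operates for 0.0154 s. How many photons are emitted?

Total energy: E_total = P·t = 1.77 × 10^-4 × 0.0154 = 2.726 × 10^-6 J.
Per-photon energy: E = 9.693 × 10^-20 J.
N = E_total / E_photon = 2.81 × 10^13.

2.81 × 10^13 photons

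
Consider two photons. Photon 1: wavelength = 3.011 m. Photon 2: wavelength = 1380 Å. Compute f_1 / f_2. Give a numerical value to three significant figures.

f_1 = 9.957 × 10^7 Hz (from wavelength = 3.011 m, via f = c/λ).
f_2 = 2.172 × 10^15 Hz (from wavelength = 1380 Å, via f = c/λ).
Ratio = 9.957 × 10^7 / 2.172 × 10^15 = 4.58 × 10^-8.

4.58 × 10^-8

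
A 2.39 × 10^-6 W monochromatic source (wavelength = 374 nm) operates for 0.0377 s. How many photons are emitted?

1.70 × 10^11 photons

Total energy: E_total = P·t = 2.39 × 10^-6 × 0.0377 = 9.010 × 10^-8 J.
Per-photon energy: E = 5.311 × 10^-19 J.
N = E_total / E_photon = 1.70 × 10^11.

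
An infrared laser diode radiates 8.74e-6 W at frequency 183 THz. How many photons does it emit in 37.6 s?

2.71e15 photons

Total energy: E_total = P·t = 8.74e-6 × 37.6 = 3.286e-4 J.
Per-photon energy: E = 1.213e-19 J.
N = E_total / E_photon = 2.71e15.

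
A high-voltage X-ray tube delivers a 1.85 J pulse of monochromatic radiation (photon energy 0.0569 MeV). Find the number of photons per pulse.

Per-photon energy: E = 9.116 × 10^-15 J (from energy = 0.0569 MeV).
N = E_total / E_photon = 1.85 J / 9.116 × 10^-15 J = 2.03 × 10^14.

2.03 × 10^14 photons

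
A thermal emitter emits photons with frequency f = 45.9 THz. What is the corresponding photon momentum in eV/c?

First convert: f = 45.9 THz = 4.59 × 10^13 Hz.
The photon relation is p = hf/c, giving p = 1.014 × 10^-28 kg·m/s.
Converting to eV/c: p = 0.1898 eV/c ≈ 0.190 eV/c.

0.190 eV/c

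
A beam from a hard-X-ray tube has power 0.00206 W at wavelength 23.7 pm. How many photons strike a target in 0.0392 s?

9.63e9 photons

Total energy: E_total = P·t = 0.00206 × 0.0392 = 8.075e-5 J.
Per-photon energy: E = 8.382e-15 J.
N = E_total / E_photon = 9.63e9.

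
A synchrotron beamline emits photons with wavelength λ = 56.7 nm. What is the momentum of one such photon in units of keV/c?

0.0219 keV/c

Use h = 6.62607015 × 10^-34 J·s, c = 2.99792458 × 10^8 m/s, 1 eV = 1.602176634 × 10^-19 J.
In SI units: λ = 56.7 nm = 5.67 × 10^-8 m.
Apply p = h/λ: p = 1.169 × 10^-26 kg·m/s.
Converting to keV/c: p = 0.02187 keV/c ≈ 0.0219 keV/c.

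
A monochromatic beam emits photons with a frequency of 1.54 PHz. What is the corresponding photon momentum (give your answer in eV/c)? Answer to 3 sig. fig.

Use h = 6.62607015e-34 J·s, c = 2.99792458e8 m/s, 1 eV = 1.602176634e-19 J.
Convert to SI: f = 1.54 PHz = 1.54e15 Hz.
For a photon p = hf/c, so p = 3.404e-27 kg·m/s.
Converting to eV/c: p = 6.369 eV/c ≈ 6.37 eV/c.

6.37 eV/c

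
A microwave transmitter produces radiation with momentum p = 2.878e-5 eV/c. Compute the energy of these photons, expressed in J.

Convert to SI: p = 2.878e-5 eV/c = 1.5381e-32 kg·m/s.
For a photon E = pc, so E = 4.611e-24 J.
So E ≈ 4.61e-24 J.

4.61e-24 J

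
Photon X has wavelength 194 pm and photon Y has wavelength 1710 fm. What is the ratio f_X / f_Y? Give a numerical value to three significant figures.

8.81e-3

f_X = 1.545e18 Hz (from wavelength = 194 pm, via f = c/λ).
f_Y = 1.753e20 Hz (from wavelength = 1710 fm, via f = c/λ).
Ratio = 1.545e18 / 1.753e20 = 8.81e-3.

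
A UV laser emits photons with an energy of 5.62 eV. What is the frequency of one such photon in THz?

1360 THz

Convert to SI: E = 5.62 eV = 9.0042 × 10^-19 J.
For a photon f = E/h, so f = 1.359 × 10^15 Hz.
Converting to THz: f = 1359 THz ≈ 1360 THz.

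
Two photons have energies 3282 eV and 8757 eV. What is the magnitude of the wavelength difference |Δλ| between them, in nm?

0.236 nm

Using λ = hc/E: λ₁ = 3.7777e-10 m, λ₂ = 1.4158e-10 m.
|Δλ| = |3.7777e-10 − 1.4158e-10| = 2.36e-10 m = 0.236 nm.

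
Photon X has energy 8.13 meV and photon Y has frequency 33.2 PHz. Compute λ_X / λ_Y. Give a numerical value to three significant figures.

λ_X = 1.525 × 10^-4 m (from energy = 8.13 meV, via λ = hc/E).
λ_Y = 9.030 × 10^-9 m (from frequency = 33.2 PHz, via λ = c/f).
Ratio = 1.525 × 10^-4 / 9.030 × 10^-9 = 1.69 × 10^4.

1.69 × 10^4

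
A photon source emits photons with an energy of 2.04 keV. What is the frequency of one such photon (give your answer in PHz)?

First convert: E = 2.04 keV = 3.2684 × 10^-16 J.
For a photon f = E/h, so f = 4.933 × 10^17 Hz.
Converting to PHz: f = 493.3 PHz ≈ 493 PHz.

493 PHz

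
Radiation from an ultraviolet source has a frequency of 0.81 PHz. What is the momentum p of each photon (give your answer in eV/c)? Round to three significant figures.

Convert to SI: f = 0.81 PHz = 8.1e14 Hz.
For a photon p = hf/c, so p = 1.790e-27 kg·m/s.
Converting to eV/c: p = 3.350 eV/c ≈ 3.35 eV/c.

3.35 eV/c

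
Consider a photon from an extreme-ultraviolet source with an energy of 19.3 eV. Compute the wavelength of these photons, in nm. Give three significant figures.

Use h = 6.62607015e-34 J·s, c = 2.99792458e8 m/s, 1 eV = 1.602176634e-19 J.
In SI units: E = 19.3 eV = 3.0922e-18 J.
Apply λ = hc/E: λ = 6.424e-8 m.
Converting to nm: λ = 64.24 nm ≈ 64.2 nm.

64.2 nm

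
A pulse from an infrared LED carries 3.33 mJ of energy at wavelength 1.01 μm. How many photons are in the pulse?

1.69 × 10^16 photons

Per-photon energy: E = 1.967 × 10^-19 J (from wavelength = 1.01 μm).
N = E_total / E_photon = 0.00333 J / 1.967 × 10^-19 J = 1.69 × 10^16.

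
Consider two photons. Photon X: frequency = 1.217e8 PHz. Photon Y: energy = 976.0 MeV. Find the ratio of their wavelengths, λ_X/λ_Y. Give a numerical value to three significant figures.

λ_X = 2.463e-15 m (from frequency = 1.217e8 PHz, via λ = c/f).
λ_Y = 1.270e-15 m (from energy = 976.0 MeV, via λ = hc/E).
Ratio = 2.463e-15 / 1.270e-15 = 1.94.

1.94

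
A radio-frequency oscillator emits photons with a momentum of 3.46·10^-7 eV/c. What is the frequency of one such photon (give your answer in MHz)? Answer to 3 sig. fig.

83.7 MHz

Take h = 6.62607015·10^-34 J·s, c = 2.99792458·10^8 m/s, 1 eV = 1.602176634·10^-19 J.
Convert to SI: p = 3.46·10^-7 eV/c = 1.8491·10^-34 kg·m/s.
For a photon f = pc/h, so f = 8.366·10^7 Hz.
Converting to MHz: f = 83.66 MHz ≈ 83.7 MHz.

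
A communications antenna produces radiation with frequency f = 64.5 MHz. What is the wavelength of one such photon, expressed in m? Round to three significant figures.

4.65 m

Use c = 2.99792458 × 10^8 m/s.
First convert: f = 64.5 MHz = 6.45 × 10^7 Hz.
For a photon λ = c/f, so λ = 4.648 m.
So λ ≈ 4.65 m.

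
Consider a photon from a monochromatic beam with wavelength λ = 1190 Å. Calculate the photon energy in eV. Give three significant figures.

10.4 eV

Use h = 6.62607015e-34 J·s, c = 2.99792458e8 m/s, 1 eV = 1.602176634e-19 J.
First convert: λ = 1190 Å = 1.19e-7 m.
Apply E = hc/λ: E = 1.669e-18 J.
Converting to eV: E = 10.42 eV ≈ 10.4 eV.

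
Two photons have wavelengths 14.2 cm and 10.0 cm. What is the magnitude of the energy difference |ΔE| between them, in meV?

Using E = hc/λ: E₁ = 1.399e-24 J, E₂ = 1.986e-24 J.
|ΔE| = |1.399e-24 − 1.986e-24| = 5.88e-25 J = 3.67e-3 meV.

3.67e-3 meV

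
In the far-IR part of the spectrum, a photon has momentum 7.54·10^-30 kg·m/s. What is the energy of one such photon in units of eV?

Since E = pc for a photon, E = 2.260·10^-21 J.
Converting to eV: E = 0.01411 eV ≈ 0.0141 eV.

0.0141 eV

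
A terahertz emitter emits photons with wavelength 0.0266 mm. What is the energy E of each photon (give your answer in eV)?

Take h = 6.62607015e-34 J·s, c = 2.99792458e8 m/s, 1 eV = 1.602176634e-19 J.
Convert to SI: λ = 0.0266 mm = 2.66e-5 m.
The photon relation is E = hc/λ, giving E = 7.468e-21 J.
Converting to eV: E = 0.04661 eV ≈ 0.0466 eV.

0.0466 eV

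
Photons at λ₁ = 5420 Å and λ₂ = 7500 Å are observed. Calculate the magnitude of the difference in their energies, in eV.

Using E = hc/λ: E₁ = 3.665 × 10^-19 J, E₂ = 2.649 × 10^-19 J.
|ΔE| = |3.665 × 10^-19 − 2.649 × 10^-19| = 1.02 × 10^-19 J = 0.634 eV.

0.634 eV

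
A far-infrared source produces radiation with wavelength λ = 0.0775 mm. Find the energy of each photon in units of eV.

0.0160 eV

(h = 6.62607015e-34 J·s, c = 2.99792458e8 m/s, 1 eV = 1.602176634e-19 J.)
First convert: λ = 0.0775 mm = 7.75e-5 m.
Since E = hc/λ for a photon, E = 2.563e-21 J.
Converting to eV: E = 0.01600 eV ≈ 0.0160 eV.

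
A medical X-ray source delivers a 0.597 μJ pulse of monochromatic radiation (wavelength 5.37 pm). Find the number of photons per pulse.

1.61e7 photons

Per-photon energy: E = 3.699e-14 J (from wavelength = 5.37 pm).
N = E_total / E_photon = 5.97e-7 J / 3.699e-14 J = 1.61e7.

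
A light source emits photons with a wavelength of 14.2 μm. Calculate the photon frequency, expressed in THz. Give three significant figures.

Take c = 2.99792458 × 10^8 m/s.
Convert to SI: λ = 14.2 μm = 1.42 × 10^-5 m.
Apply f = c/λ: f = 2.111 × 10^13 Hz.
Converting to THz: f = 21.11 THz ≈ 21.1 THz.

21.1 THz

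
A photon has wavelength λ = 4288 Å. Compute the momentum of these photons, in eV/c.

First convert: λ = 4288 Å = 4.288·10^-7 m.
For a photon p = h/λ, so p = 1.545·10^-27 kg·m/s.
Converting to eV/c: p = 2.891 eV/c ≈ 2.89 eV/c.

2.89 eV/c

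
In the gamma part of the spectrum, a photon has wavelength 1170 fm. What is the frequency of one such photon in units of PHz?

First convert: λ = 1170 fm = 1.17·10^-12 m.
For a photon f = c/λ, so f = 2.562·10^20 Hz.
Converting to PHz: f = 256200 PHz ≈ 2.56·10^5 PHz.

2.56·10^5 PHz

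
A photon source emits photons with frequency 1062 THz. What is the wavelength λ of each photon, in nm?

282 nm

(c = 2.99792458e8 m/s.)
Convert to SI: f = 1062 THz = 1.062e15 Hz.
The photon relation is λ = c/f, giving λ = 2.823e-7 m.
Converting to nm: λ = 282.3 nm ≈ 282 nm.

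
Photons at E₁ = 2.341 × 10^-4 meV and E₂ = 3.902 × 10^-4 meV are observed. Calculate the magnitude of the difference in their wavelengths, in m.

2.12 m

Using λ = hc/E: λ₁ = 5.2962 m, λ₂ = 3.1775 m.
|Δλ| = |5.2962 − 3.1775| = 2.12 m.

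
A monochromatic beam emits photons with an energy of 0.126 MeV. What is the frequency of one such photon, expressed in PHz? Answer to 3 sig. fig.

(h = 6.62607015e-34 J·s, 1 eV = 1.602176634e-19 J.)
Convert to SI: E = 0.126 MeV = 2.0187e-14 J.
The photon relation is f = E/h, giving f = 3.047e19 Hz.
Converting to PHz: f = 30470 PHz ≈ 3.05e4 PHz.

3.05e4 PHz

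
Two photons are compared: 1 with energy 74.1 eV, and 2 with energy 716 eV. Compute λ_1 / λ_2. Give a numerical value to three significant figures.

9.66

λ_1 = 1.673·10^-8 m (from energy = 74.1 eV, via λ = hc/E).
λ_2 = 1.732·10^-9 m (from energy = 716 eV, via λ = hc/E).
Ratio = 1.673·10^-8 / 1.732·10^-9 = 9.66.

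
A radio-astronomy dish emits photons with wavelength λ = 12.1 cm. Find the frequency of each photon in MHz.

Convert to SI: λ = 12.1 cm = 0.121 m.
Since f = c/λ for a photon, f = 2.478e9 Hz.
Converting to MHz: f = 2478 MHz ≈ 2480 MHz.

2480 MHz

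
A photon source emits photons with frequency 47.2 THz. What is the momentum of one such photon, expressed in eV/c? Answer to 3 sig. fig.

0.195 eV/c

First convert: f = 47.2 THz = 4.72 × 10^13 Hz.
The photon relation is p = hf/c, giving p = 1.043 × 10^-28 kg·m/s.
Converting to eV/c: p = 0.1952 eV/c ≈ 0.195 eV/c.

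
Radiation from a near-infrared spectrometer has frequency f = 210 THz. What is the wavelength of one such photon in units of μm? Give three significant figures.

1.43 μm

Convert to SI: f = 210 THz = 2.1e14 Hz.
Apply λ = c/f: λ = 1.428e-6 m.
Converting to μm: λ = 1.428 μm ≈ 1.43 μm.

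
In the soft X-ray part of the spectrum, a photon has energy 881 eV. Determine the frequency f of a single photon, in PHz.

213 PHz

Take h = 6.62607015e-34 J·s, 1 eV = 1.602176634e-19 J.
First convert: E = 881 eV = 1.4115e-16 J.
For a photon f = E/h, so f = 2.130e17 Hz.
Converting to PHz: f = 213.0 PHz ≈ 213 PHz.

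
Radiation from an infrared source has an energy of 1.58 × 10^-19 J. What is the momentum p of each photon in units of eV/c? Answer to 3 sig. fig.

The photon relation is p = E/c, giving p = 5.270 × 10^-28 kg·m/s.
Converting to eV/c: p = 0.9862 eV/c ≈ 0.986 eV/c.

0.986 eV/c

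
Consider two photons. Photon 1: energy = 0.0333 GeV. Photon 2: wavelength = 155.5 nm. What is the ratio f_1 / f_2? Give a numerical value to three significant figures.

f_1 = 8.052e21 Hz (from energy = 0.0333 GeV, via f = E/h).
f_2 = 1.928e15 Hz (from wavelength = 155.5 nm, via f = c/λ).
Ratio = 8.052e21 / 1.928e15 = 4.18e6.

4.18e6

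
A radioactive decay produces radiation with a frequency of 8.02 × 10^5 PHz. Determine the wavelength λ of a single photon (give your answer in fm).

374 fm

Convert to SI: f = 8.02 × 10^5 PHz = 8.02 × 10^20 Hz.
Apply λ = c/f: λ = 3.738 × 10^-13 m.
Converting to fm: λ = 373.8 fm ≈ 374 fm.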